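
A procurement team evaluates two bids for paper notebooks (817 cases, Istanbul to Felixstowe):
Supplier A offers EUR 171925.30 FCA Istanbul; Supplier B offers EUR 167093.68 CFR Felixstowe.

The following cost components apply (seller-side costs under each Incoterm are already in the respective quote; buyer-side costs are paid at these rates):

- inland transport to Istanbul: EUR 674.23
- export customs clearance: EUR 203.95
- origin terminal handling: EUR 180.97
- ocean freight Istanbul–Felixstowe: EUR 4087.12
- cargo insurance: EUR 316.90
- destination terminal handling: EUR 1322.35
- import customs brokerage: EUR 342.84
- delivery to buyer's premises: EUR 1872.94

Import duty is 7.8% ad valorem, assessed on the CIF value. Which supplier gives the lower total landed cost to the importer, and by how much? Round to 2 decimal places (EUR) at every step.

Supplier A (FCA):
CIF value = FCA price + origin terminal + freight + insurance = 171925.30 + 180.97 + 4087.12 + 316.90 = 176510.29
Import duty = 176510.29 × 7.8% = 13767.80
Buyer bears (A): 180.97 + 4087.12 + 316.90 + 1322.35 + 342.84 + 1872.94 = 8123.12
Landed cost (A) = invoice 171925.30 + 8123.12 + duty 13767.80 = 193816.22
Supplier B (CFR):
CIF value = CFR price + insurance = 167093.68 + 316.90 = 167410.58
Import duty = 167410.58 × 7.8% = 13058.03
Buyer bears (B): 316.90 + 1322.35 + 342.84 + 1872.94 = 3855.03
Landed cost (B) = invoice 167093.68 + 3855.03 + duty 13058.03 = 184006.74
Difference = |193816.22 − 184006.74| = 9809.48

Supplier B is cheaper by EUR 9809.48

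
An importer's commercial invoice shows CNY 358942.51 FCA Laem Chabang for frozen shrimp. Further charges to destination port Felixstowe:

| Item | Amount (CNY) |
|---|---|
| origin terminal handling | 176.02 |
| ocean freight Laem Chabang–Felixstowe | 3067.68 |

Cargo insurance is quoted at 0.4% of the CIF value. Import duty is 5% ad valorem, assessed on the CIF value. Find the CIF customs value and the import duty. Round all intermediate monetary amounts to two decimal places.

CIF value: CNY 363640.77; import duty: CNY 18182.04

Let C be the CIF value. C = FCA price + pre-shipment costs + freight + 0.4% × C
C − 0.4% × C = 358942.51 + 176.02 + 3067.68
0.996 × C = 362186.21
C = 362186.21 / 0.996 = 363640.77
Insurance premium = 0.4% × 363640.77 = 1454.56
Import duty = 363640.77 × 5% = 18182.04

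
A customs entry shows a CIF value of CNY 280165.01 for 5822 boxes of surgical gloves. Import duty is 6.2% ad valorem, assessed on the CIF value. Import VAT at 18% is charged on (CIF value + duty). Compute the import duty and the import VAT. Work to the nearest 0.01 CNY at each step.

Import duty = 280165.01 × 6.2% = 17370.23
VAT base = CIF + duty = 280165.01 + 17370.23 = 297535.24
Import VAT = 297535.24 × 18% = 53556.34

Import duty: CNY 17370.23; import VAT: CNY 53556.34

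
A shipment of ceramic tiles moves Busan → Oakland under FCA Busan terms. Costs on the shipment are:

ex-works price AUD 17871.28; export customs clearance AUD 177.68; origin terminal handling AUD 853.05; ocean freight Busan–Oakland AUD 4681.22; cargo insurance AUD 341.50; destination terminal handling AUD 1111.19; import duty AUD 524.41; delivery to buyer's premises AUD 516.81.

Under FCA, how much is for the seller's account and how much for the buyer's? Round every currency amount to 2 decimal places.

Seller: AUD 18048.96; buyer: AUD 8028.18

FCA: the seller delivers export-cleared goods to the carrier; the buyer bears costs from that point.
Seller's account: goods 17871.28 + export clearance 177.68 = 18048.96
Buyer's account: origin terminal 853.05 + freight 4681.22 + insurance 341.50 + destination terminal 1111.19 + duty 524.41 + delivery 516.81 = 8028.18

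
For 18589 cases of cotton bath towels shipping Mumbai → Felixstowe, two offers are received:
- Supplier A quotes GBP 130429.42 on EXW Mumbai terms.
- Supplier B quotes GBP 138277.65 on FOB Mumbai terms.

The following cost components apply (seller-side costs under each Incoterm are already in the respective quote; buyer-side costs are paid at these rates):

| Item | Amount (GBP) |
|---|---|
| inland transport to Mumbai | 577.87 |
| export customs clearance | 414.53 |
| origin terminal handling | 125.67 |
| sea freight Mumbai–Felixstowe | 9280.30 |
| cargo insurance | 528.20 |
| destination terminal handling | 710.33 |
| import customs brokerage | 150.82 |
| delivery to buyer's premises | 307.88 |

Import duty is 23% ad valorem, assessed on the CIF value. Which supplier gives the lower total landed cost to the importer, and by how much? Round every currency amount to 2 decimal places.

Supplier A is cheaper by GBP 8278.09

Supplier A (EXW):
CIF value = EXW price + inland to port + export clearance + origin terminal + freight + insurance = 130429.42 + 577.87 + 414.53 + 125.67 + 9280.30 + 528.20 = 141355.99
Import duty = 141355.99 × 23% = 32511.88
Buyer bears (A): 577.87 + 414.53 + 125.67 + 9280.30 + 528.20 + 710.33 + 150.82 + 307.88 = 12095.60
Landed cost (A) = invoice 130429.42 + 12095.60 + duty 32511.88 = 175036.90
Supplier B (FOB):
CIF value = FOB price + freight + insurance = 138277.65 + 9280.30 + 528.20 = 148086.15
Import duty = 148086.15 × 23% = 34059.81
Buyer bears (B): 9280.30 + 528.20 + 710.33 + 150.82 + 307.88 = 10977.53
Landed cost (B) = invoice 138277.65 + 10977.53 + duty 34059.81 = 183314.99
Difference = |175036.90 − 183314.99| = 8278.09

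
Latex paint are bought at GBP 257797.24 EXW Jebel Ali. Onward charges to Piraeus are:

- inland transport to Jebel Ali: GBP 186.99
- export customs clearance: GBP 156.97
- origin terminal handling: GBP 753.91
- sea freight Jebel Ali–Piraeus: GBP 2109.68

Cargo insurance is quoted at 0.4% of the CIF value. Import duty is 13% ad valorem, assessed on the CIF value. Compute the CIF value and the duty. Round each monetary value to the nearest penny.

CIF value: GBP 262053.00; import duty: GBP 34066.89

Let C be the CIF value. C = EXW price + pre-shipment costs + freight + 0.4% × C
C − 0.4% × C = 257797.24 + 186.99 + 156.97 + 753.91 + 2109.68
0.996 × C = 261004.79
C = 261004.79 / 0.996 = 262053.00
Insurance premium = 0.4% × 262053.00 = 1048.21
Import duty = 262053.00 × 13% = 34066.89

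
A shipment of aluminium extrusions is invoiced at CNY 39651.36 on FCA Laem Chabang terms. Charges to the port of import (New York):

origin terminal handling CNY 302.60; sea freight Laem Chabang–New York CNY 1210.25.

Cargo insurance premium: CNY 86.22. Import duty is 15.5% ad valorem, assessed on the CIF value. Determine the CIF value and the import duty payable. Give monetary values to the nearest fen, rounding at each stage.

CIF = FCA price + pre-shipment costs + freight + insurance
CIF = 39651.36 + 302.60 + 1210.25 + 86.22 = 41250.43
Import duty = 41250.43 × 15.5% = 6393.82

CIF value: CNY 41250.43; import duty: CNY 6393.82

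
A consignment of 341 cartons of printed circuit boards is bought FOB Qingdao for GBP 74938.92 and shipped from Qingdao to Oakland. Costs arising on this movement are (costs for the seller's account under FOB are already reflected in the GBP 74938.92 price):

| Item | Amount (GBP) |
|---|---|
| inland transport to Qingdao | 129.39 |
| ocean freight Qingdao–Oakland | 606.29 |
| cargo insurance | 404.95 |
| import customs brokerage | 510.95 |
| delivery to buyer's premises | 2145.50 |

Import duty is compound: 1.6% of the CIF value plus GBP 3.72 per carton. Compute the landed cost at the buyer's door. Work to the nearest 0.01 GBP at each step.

FOB: the seller bears costs until goods are on board at the origin port; the buyer bears freight, insurance and all costs thereafter.
Already in the invoice (seller's account under FOB): inland to port — exclude.
CIF value = FOB price + freight + insurance = 74938.92 + 606.29 + 404.95 = 75950.16
Ad valorem component: 75950.16 × 1.6% = 1215.20
Specific component: 341 × 3.72 = 1268.52
Import duty = 1215.20 + 1268.52 = 2483.72
Buyer bears: freight 606.29 + insurance 404.95 + brokerage 510.95 + delivery 2145.50 + duty 2483.72 = 6151.41
Landed cost = invoice 74938.92 + 6151.41 = 81090.33

Total landed cost: GBP 81090.33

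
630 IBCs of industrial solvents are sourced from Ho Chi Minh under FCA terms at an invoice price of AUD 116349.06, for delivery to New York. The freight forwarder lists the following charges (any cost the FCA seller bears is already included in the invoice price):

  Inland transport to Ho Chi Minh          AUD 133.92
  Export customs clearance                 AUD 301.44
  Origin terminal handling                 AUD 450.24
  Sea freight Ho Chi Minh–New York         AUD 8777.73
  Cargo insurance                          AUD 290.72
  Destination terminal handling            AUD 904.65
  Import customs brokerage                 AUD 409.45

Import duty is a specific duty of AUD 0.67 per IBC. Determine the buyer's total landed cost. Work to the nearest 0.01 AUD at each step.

FCA: the seller delivers export-cleared goods to the carrier; the buyer bears costs from that point.
Already in the invoice (seller's account under FCA): inland to port, export clearance — exclude.
CIF value = FCA price + origin terminal + freight + insurance = 116349.06 + 450.24 + 8777.73 + 290.72 = 125867.75
Import duty = 630 × 0.67 = 422.10
Buyer bears: origin terminal 450.24 + freight 8777.73 + insurance 290.72 + destination terminal 904.65 + brokerage 409.45 + duty 422.10 = 11254.89
Landed cost = invoice 116349.06 + 11254.89 = 127603.95

Total landed cost: AUD 127603.95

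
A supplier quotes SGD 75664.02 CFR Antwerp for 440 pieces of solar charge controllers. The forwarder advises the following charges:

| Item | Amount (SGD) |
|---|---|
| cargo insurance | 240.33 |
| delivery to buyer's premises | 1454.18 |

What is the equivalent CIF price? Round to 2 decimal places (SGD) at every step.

Not relevant to the conversion: delivery — on the buyer under both terms; not part of either seller's price.
From CFR to CIF, the seller additionally bears: insurance.
CIF price = 75664.02 + 240.33 = 75904.35

CIF price: SGD 75904.35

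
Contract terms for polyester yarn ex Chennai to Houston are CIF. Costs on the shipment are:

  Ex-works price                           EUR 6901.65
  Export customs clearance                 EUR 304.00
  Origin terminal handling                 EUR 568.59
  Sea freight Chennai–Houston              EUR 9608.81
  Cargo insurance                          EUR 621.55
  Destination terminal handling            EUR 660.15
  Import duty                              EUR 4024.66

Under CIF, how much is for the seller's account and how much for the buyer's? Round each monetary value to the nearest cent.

Seller: EUR 18004.60; buyer: EUR 4684.81

CIF: the seller pays costs through ocean freight and marine insurance to the destination port.
Seller's account: goods 6901.65 + export clearance 304.00 + origin terminal 568.59 + freight 9608.81 + insurance 621.55 = 18004.60
Buyer's account: destination terminal 660.15 + duty 4024.66 = 4684.81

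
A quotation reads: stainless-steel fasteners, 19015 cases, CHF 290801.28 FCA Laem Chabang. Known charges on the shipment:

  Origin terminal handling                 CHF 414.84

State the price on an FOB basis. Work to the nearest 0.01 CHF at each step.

FOB price: CHF 291216.12

From FCA to FOB, the seller additionally bears: origin terminal.
FOB price = 290801.28 + 414.84 = 291216.12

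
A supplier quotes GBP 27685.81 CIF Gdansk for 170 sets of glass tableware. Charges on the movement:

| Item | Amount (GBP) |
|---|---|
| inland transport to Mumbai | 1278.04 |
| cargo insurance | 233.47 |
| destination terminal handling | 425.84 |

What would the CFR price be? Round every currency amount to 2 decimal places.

Not relevant to the conversion: inland to port — on the seller under both CIF and CFR; already in the CIF price and stays in the CFR price. destination terminal — on the buyer under both terms; not part of either seller's price.
From CIF to CFR, the seller no longer bears: insurance.
CFR price = 27685.81 − 233.47 = 27452.34

CFR price: GBP 27452.34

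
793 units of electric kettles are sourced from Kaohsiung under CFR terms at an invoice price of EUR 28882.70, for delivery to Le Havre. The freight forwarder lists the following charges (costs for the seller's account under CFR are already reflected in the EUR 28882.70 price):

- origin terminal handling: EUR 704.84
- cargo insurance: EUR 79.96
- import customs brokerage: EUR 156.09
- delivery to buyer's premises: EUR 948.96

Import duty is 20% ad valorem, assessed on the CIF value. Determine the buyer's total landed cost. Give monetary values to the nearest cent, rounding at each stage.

CFR: the seller pays costs through ocean freight to the destination port, but not insurance.
Already in the invoice (seller's account under CFR): origin terminal — exclude.
CIF value = CFR price + insurance = 28882.70 + 79.96 = 28962.66
Import duty = 28962.66 × 20% = 5792.53
Buyer bears: insurance 79.96 + brokerage 156.09 + delivery 948.96 + duty 5792.53 = 6977.54
Landed cost = invoice 28882.70 + 6977.54 = 35860.24

Total landed cost: EUR 35860.24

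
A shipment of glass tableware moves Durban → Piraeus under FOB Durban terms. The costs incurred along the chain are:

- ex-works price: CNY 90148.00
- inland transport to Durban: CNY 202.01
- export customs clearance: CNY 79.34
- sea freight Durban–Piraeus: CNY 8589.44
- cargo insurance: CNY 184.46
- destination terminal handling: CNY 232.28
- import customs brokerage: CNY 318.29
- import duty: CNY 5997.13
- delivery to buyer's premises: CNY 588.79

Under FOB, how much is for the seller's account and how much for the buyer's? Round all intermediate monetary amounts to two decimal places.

Seller: CNY 90429.35; buyer: CNY 15910.39

FOB: the seller bears costs until goods are on board at the origin port; the buyer bears freight, insurance and all costs thereafter.
Seller's account: goods 90148.00 + inland to port 202.01 + export clearance 79.34 = 90429.35
Buyer's account: freight 8589.44 + insurance 184.46 + destination terminal 232.28 + brokerage 318.29 + duty 5997.13 + delivery 588.79 = 15910.39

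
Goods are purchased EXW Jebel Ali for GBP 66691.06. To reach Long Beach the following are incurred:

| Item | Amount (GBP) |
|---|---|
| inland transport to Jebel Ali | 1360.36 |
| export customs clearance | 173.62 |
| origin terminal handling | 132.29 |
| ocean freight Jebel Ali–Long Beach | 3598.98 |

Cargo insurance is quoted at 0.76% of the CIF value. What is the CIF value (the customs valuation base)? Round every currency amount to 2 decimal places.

CIF value: GBP 72507.37

Let C be the CIF value. C = EXW price + pre-shipment costs + freight + 0.76% × C
C − 0.76% × C = 66691.06 + 1360.36 + 173.62 + 132.29 + 3598.98
0.9924 × C = 71956.31
C = 71956.31 / 0.9924 = 72507.37
Insurance premium = 0.76% × 72507.37 = 551.06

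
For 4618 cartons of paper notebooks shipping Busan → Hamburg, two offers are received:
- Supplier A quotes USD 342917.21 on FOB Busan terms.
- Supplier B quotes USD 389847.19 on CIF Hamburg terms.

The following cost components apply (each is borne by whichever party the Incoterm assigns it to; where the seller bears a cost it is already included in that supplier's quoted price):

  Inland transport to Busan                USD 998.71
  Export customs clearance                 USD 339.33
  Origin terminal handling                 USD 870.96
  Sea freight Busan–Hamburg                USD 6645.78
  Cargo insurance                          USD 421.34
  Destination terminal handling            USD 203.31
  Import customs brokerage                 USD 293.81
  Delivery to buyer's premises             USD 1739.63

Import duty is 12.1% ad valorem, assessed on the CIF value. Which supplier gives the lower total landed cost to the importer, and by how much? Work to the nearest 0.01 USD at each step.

Supplier A (FOB):
CIF value = FOB price + freight + insurance = 342917.21 + 6645.78 + 421.34 = 349984.33
Import duty = 349984.33 × 12.1% = 42348.10
Buyer bears (A): 6645.78 + 421.34 + 203.31 + 293.81 + 1739.63 = 9303.87
Landed cost (A) = invoice 342917.21 + 9303.87 + duty 42348.10 = 394569.18
Supplier B (CIF):
The CIF price already equals the CIF value: 389847.19
Import duty = 389847.19 × 12.1% = 47171.51
Buyer bears (B): 203.31 + 293.81 + 1739.63 = 2236.75
Landed cost (B) = invoice 389847.19 + 2236.75 + duty 47171.51 = 439255.45
Difference = |394569.18 − 439255.45| = 44686.27

Supplier A is cheaper by USD 44686.27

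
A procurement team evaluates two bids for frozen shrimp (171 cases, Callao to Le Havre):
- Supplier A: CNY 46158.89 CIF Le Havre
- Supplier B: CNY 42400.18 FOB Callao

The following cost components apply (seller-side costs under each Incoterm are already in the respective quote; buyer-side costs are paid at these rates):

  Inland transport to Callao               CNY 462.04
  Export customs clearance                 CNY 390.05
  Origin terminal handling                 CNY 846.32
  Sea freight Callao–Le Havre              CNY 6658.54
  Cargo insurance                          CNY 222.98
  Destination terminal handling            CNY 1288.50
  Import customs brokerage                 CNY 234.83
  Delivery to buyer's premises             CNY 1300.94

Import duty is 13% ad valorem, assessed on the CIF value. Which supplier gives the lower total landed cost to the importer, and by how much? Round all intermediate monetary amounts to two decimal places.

Supplier A (CIF):
The CIF price already equals the CIF value: 46158.89
Import duty = 46158.89 × 13% = 6000.66
Buyer bears (A): 1288.50 + 234.83 + 1300.94 = 2824.27
Landed cost (A) = invoice 46158.89 + 2824.27 + duty 6000.66 = 54983.82
Supplier B (FOB):
CIF value = FOB price + freight + insurance = 42400.18 + 6658.54 + 222.98 = 49281.70
Import duty = 49281.70 × 13% = 6406.62
Buyer bears (B): 6658.54 + 222.98 + 1288.50 + 234.83 + 1300.94 = 9705.79
Landed cost (B) = invoice 42400.18 + 9705.79 + duty 6406.62 = 58512.59
Difference = |54983.82 − 58512.59| = 3528.77

Supplier A is cheaper by CNY 3528.77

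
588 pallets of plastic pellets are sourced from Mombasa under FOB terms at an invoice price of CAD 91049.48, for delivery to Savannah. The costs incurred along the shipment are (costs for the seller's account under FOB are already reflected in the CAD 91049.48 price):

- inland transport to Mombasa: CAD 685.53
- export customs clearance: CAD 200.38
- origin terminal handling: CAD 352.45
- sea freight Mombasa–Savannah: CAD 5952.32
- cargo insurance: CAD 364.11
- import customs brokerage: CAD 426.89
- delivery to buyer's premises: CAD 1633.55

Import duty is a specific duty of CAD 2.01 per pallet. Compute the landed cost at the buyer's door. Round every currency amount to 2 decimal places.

Total landed cost: CAD 100608.23

FOB: the seller bears costs until goods are on board at the origin port; the buyer bears freight, insurance and all costs thereafter.
Already in the invoice (seller's account under FOB): inland to port, export clearance, origin terminal — exclude.
CIF value = FOB price + freight + insurance = 91049.48 + 5952.32 + 364.11 = 97365.91
Import duty = 588 × 2.01 = 1181.88
Buyer bears: freight 5952.32 + insurance 364.11 + brokerage 426.89 + delivery 1633.55 + duty 1181.88 = 9558.75
Landed cost = invoice 91049.48 + 9558.75 = 100608.23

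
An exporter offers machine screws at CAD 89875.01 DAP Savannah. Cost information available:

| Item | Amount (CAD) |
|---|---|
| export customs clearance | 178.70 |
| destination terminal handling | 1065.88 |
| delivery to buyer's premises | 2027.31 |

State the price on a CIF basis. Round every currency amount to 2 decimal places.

Not relevant to the conversion: export clearance — on the seller under both DAP and CIF; already in the DAP price and stays in the CIF price.
From DAP to CIF, the seller no longer bears: destination terminal, delivery.
CIF price = 89875.01 − 1065.88 − 2027.31 = 86781.82

CIF price: CAD 86781.82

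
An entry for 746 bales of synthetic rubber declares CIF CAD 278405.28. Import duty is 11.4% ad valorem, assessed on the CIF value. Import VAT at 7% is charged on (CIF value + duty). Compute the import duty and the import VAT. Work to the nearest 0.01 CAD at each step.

Import duty: CAD 31738.20; import VAT: CAD 21710.04

Import duty = 278405.28 × 11.4% = 31738.20
VAT base = CIF + duty = 278405.28 + 31738.20 = 310143.48
Import VAT = 310143.48 × 7% = 21710.04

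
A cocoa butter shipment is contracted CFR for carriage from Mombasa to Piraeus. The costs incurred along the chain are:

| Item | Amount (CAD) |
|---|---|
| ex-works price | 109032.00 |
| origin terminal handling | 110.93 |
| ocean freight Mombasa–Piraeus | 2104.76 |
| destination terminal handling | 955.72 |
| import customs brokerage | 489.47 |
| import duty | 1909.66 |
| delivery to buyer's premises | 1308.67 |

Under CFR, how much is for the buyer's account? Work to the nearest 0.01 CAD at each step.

CFR: the seller pays costs through ocean freight to the destination port, but not insurance.
Seller's account: goods 109032.00 + origin terminal 110.93 + freight 2104.76 = 111247.69
Buyer's account: destination terminal 955.72 + brokerage 489.47 + duty 1909.66 + delivery 1308.67 = 4663.52

Buyer's account: CAD 4663.52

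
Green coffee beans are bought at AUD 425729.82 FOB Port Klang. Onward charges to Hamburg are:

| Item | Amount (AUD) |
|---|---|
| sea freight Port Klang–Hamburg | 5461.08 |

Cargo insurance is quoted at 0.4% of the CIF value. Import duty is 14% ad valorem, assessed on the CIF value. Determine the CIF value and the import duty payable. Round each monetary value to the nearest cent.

CIF value: AUD 432922.59; import duty: AUD 60609.16

Let C be the CIF value. C = FOB price + freight + 0.4% × C
C − 0.4% × C = 425729.82 + 5461.08
0.996 × C = 431190.90
C = 431190.90 / 0.996 = 432922.59
Insurance premium = 0.4% × 432922.59 = 1731.69
Import duty = 432922.59 × 14% = 60609.16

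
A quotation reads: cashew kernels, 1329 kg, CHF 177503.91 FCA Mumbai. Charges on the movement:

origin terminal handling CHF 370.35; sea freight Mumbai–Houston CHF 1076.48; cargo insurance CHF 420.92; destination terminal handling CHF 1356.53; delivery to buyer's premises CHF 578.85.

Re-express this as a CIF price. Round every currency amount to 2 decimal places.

Not relevant to the conversion: delivery, destination terminal — on the buyer under both terms; not part of either seller's price.
From FCA to CIF, the seller additionally bears: origin terminal, freight, insurance.
CIF price = 177503.91 + 370.35 + 1076.48 + 420.92 = 179371.66

CIF price: CHF 179371.66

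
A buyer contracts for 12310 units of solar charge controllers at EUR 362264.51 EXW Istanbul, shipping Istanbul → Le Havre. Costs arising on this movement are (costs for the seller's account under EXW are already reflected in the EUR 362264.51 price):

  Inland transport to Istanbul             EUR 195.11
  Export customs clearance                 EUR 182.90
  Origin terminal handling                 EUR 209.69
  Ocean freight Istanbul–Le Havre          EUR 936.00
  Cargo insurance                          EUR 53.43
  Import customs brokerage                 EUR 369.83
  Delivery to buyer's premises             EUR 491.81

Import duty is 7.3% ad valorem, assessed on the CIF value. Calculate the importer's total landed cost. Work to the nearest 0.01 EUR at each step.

EXW: the seller makes goods available at their premises; the buyer bears all onward costs.
CIF value = EXW price + inland to port + export clearance + origin terminal + freight + insurance = 362264.51 + 195.11 + 182.90 + 209.69 + 936.00 + 53.43 = 363841.64
Import duty = 363841.64 × 7.3% = 26560.44
Buyer bears: inland to port 195.11 + export clearance 182.90 + origin terminal 209.69 + freight 936.00 + insurance 53.43 + brokerage 369.83 + delivery 491.81 + duty 26560.44 = 28999.21
Landed cost = invoice 362264.51 + 28999.21 = 391263.72

Total landed cost: EUR 391263.72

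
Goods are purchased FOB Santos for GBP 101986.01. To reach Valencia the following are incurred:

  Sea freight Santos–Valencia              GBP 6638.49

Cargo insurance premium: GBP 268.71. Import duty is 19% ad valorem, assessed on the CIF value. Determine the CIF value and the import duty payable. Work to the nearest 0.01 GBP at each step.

CIF = FOB price + freight + insurance
CIF = 101986.01 + 6638.49 + 268.71 = 108893.21
Import duty = 108893.21 × 19% = 20689.71

CIF value: GBP 108893.21; import duty: GBP 20689.71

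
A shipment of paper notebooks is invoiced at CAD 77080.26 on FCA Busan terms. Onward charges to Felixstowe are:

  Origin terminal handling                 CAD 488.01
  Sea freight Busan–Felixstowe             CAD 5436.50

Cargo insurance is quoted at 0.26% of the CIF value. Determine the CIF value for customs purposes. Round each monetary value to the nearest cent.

CIF value: CAD 83221.14

Let C be the CIF value. C = FCA price + pre-shipment costs + freight + 0.26% × C
C − 0.26% × C = 77080.26 + 488.01 + 5436.50
0.9974 × C = 83004.77
C = 83004.77 / 0.9974 = 83221.14
Insurance premium = 0.26% × 83221.14 = 216.37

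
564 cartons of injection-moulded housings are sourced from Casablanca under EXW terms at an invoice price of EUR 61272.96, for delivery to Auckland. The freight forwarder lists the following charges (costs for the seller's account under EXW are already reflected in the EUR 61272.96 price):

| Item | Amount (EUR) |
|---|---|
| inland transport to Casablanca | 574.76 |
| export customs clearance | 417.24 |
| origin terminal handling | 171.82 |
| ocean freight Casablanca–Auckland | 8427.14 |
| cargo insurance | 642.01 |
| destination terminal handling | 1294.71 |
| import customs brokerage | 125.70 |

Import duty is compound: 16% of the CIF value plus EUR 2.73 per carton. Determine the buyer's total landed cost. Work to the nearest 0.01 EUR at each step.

Total landed cost: EUR 85907.01

EXW: the seller makes goods available at their premises; the buyer bears all onward costs.
CIF value = EXW price + inland to port + export clearance + origin terminal + freight + insurance = 61272.96 + 574.76 + 417.24 + 171.82 + 8427.14 + 642.01 = 71505.93
Ad valorem component: 71505.93 × 16% = 11440.95
Specific component: 564 × 2.73 = 1539.72
Import duty = 11440.95 + 1539.72 = 12980.67
Buyer bears: inland to port 574.76 + export clearance 417.24 + origin terminal 171.82 + freight 8427.14 + insurance 642.01 + destination terminal 1294.71 + brokerage 125.70 + duty 12980.67 = 24634.05
Landed cost = invoice 61272.96 + 24634.05 = 85907.01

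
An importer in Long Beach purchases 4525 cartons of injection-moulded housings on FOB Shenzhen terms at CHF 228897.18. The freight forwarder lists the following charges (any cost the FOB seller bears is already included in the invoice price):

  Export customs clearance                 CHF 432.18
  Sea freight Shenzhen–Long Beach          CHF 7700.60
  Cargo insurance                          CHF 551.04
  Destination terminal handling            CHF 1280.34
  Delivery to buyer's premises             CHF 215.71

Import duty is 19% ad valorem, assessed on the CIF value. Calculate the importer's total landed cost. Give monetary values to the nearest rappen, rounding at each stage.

Total landed cost: CHF 283703.15

FOB: the seller bears costs until goods are on board at the origin port; the buyer bears freight, insurance and all costs thereafter.
Already in the invoice (seller's account under FOB): export clearance — exclude.
CIF value = FOB price + freight + insurance = 228897.18 + 7700.60 + 551.04 = 237148.82
Import duty = 237148.82 × 19% = 45058.28
Buyer bears: freight 7700.60 + insurance 551.04 + destination terminal 1280.34 + delivery 215.71 + duty 45058.28 = 54805.97
Landed cost = invoice 228897.18 + 54805.97 = 283703.15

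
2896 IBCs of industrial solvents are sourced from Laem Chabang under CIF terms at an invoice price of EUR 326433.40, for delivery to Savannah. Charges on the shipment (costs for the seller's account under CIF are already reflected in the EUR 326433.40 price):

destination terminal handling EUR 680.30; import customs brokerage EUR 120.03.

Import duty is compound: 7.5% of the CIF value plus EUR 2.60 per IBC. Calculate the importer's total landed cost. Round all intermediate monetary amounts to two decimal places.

CIF: the seller pays costs through ocean freight and marine insurance to the destination port.
The CIF price already equals the CIF value: 326433.40
Ad valorem component: 326433.40 × 7.5% = 24482.51
Specific component: 2896 × 2.60 = 7529.60
Import duty = 24482.51 + 7529.60 = 32012.11
Buyer bears: destination terminal 680.30 + brokerage 120.03 + duty 32012.11 = 32812.44
Landed cost = invoice 326433.40 + 32812.44 = 359245.84

Total landed cost: EUR 359245.84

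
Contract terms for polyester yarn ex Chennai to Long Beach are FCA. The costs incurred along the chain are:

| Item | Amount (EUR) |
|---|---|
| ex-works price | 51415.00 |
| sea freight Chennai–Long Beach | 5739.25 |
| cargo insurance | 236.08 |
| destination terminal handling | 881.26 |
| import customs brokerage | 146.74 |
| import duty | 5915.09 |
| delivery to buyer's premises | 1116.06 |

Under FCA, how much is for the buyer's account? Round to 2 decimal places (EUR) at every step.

Buyer's account: EUR 14034.48

FCA: the seller delivers export-cleared goods to the carrier; the buyer bears costs from that point.
Seller's account: goods 51415.00 = 51415.00
Buyer's account: freight 5739.25 + insurance 236.08 + destination terminal 881.26 + brokerage 146.74 + duty 5915.09 + delivery 1116.06 = 14034.48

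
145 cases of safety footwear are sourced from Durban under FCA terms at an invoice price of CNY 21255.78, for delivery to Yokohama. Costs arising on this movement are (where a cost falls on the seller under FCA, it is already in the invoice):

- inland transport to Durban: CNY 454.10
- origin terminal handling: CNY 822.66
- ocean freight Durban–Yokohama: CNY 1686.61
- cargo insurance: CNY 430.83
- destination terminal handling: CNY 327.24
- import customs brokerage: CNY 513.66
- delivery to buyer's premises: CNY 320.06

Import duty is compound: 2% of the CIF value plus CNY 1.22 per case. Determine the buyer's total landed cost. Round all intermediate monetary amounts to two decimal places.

Total landed cost: CNY 26017.66

FCA: the seller delivers export-cleared goods to the carrier; the buyer bears costs from that point.
Already in the invoice (seller's account under FCA): inland to port — exclude.
CIF value = FCA price + origin terminal + freight + insurance = 21255.78 + 822.66 + 1686.61 + 430.83 = 24195.88
Ad valorem component: 24195.88 × 2% = 483.92
Specific component: 145 × 1.22 = 176.90
Import duty = 483.92 + 176.90 = 660.82
Buyer bears: origin terminal 822.66 + freight 1686.61 + insurance 430.83 + destination terminal 327.24 + brokerage 513.66 + delivery 320.06 + duty 660.82 = 4761.88
Landed cost = invoice 21255.78 + 4761.88 = 26017.66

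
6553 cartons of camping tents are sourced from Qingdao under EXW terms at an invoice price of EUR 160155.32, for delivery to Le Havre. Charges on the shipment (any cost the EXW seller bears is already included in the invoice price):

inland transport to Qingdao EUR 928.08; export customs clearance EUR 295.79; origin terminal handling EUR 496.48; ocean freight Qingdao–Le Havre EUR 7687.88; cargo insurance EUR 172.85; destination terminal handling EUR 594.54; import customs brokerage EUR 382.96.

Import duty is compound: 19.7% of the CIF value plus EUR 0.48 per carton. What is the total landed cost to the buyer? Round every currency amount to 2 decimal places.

Total landed cost: EUR 207297.41

EXW: the seller makes goods available at their premises; the buyer bears all onward costs.
CIF value = EXW price + inland to port + export clearance + origin terminal + freight + insurance = 160155.32 + 928.08 + 295.79 + 496.48 + 7687.88 + 172.85 = 169736.40
Ad valorem component: 169736.40 × 19.7% = 33438.07
Specific component: 6553 × 0.48 = 3145.44
Import duty = 33438.07 + 3145.44 = 36583.51
Buyer bears: inland to port 928.08 + export clearance 295.79 + origin terminal 496.48 + freight 7687.88 + insurance 172.85 + destination terminal 594.54 + brokerage 382.96 + duty 36583.51 = 47142.09
Landed cost = invoice 160155.32 + 47142.09 = 207297.41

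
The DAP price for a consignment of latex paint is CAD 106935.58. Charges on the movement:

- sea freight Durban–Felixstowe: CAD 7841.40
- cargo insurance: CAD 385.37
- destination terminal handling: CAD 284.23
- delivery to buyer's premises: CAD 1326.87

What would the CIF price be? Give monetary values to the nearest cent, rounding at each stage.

CIF price: CAD 105324.48

Not relevant to the conversion: freight, insurance — on the seller under both DAP and CIF; already in the DAP price and stays in the CIF price.
From DAP to CIF, the seller no longer bears: destination terminal, delivery.
CIF price = 106935.58 − 284.23 − 1326.87 = 105324.48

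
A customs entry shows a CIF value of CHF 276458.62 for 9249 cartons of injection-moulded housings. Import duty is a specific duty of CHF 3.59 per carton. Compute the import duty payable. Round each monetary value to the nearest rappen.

Import duty: CHF 33203.91

Import duty = 9249 × 3.59 = 33203.91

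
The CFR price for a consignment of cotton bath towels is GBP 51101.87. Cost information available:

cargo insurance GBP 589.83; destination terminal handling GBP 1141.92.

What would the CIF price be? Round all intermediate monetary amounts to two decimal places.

Not relevant to the conversion: destination terminal — on the buyer under both terms; not part of either seller's price.
From CFR to CIF, the seller additionally bears: insurance.
CIF price = 51101.87 + 589.83 = 51691.70

CIF price: GBP 51691.70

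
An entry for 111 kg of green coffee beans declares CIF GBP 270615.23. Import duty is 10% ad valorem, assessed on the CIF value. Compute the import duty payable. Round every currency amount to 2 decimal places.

Import duty = 270615.23 × 10% = 27061.52

Import duty: GBP 27061.52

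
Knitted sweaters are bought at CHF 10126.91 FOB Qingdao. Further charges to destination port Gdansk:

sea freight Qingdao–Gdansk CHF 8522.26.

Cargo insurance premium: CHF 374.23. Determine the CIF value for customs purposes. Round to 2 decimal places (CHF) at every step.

CIF value: CHF 19023.40

CIF = FOB price + freight + insurance
CIF = 10126.91 + 8522.26 + 374.23 = 19023.40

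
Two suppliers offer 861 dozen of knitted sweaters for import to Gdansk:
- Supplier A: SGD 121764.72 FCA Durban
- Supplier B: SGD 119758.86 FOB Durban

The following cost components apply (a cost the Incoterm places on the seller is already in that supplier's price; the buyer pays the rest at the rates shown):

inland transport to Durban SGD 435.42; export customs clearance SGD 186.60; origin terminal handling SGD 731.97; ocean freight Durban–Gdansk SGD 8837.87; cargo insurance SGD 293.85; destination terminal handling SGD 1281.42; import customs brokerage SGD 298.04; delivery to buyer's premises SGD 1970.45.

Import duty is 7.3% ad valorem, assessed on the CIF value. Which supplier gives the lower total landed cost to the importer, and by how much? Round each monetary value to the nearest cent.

Supplier A (FCA):
CIF value = FCA price + origin terminal + freight + insurance = 121764.72 + 731.97 + 8837.87 + 293.85 = 131628.41
Import duty = 131628.41 × 7.3% = 9608.87
Buyer bears (A): 731.97 + 8837.87 + 293.85 + 1281.42 + 298.04 + 1970.45 = 13413.60
Landed cost (A) = invoice 121764.72 + 13413.60 + duty 9608.87 = 144787.19
Supplier B (FOB):
CIF value = FOB price + freight + insurance = 119758.86 + 8837.87 + 293.85 = 128890.58
Import duty = 128890.58 × 7.3% = 9409.01
Buyer bears (B): 8837.87 + 293.85 + 1281.42 + 298.04 + 1970.45 = 12681.63
Landed cost (B) = invoice 119758.86 + 12681.63 + duty 9409.01 = 141849.50
Difference = |144787.19 − 141849.50| = 2937.69

Supplier B is cheaper by SGD 2937.69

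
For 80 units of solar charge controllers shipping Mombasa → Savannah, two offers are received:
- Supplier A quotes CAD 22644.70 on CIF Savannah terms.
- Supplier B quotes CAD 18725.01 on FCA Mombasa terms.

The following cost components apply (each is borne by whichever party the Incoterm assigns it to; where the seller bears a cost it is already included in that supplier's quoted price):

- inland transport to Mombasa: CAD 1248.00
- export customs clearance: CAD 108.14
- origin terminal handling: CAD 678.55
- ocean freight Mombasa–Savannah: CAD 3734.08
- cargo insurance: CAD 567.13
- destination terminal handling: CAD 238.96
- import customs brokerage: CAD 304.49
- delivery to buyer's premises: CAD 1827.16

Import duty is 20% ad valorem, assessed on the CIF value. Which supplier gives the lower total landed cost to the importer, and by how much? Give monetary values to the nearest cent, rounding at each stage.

Supplier A (CIF):
The CIF price already equals the CIF value: 22644.70
Import duty = 22644.70 × 20% = 4528.94
Buyer bears (A): 238.96 + 304.49 + 1827.16 = 2370.61
Landed cost (A) = invoice 22644.70 + 2370.61 + duty 4528.94 = 29544.25
Supplier B (FCA):
CIF value = FCA price + origin terminal + freight + insurance = 18725.01 + 678.55 + 3734.08 + 567.13 = 23704.77
Import duty = 23704.77 × 20% = 4740.95
Buyer bears (B): 678.55 + 3734.08 + 567.13 + 238.96 + 304.49 + 1827.16 = 7350.37
Landed cost (B) = invoice 18725.01 + 7350.37 + duty 4740.95 = 30816.33
Difference = |29544.25 − 30816.33| = 1272.08

Supplier A is cheaper by CAD 1272.08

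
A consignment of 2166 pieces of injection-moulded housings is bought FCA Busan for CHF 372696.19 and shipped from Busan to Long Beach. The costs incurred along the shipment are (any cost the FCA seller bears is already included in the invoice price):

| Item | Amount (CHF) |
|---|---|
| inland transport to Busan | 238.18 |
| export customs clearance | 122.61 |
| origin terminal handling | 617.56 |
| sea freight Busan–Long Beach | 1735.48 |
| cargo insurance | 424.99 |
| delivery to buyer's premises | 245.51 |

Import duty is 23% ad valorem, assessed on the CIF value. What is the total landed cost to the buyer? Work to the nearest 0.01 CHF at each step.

Total landed cost: CHF 462078.80

FCA: the seller delivers export-cleared goods to the carrier; the buyer bears costs from that point.
Already in the invoice (seller's account under FCA): inland to port, export clearance — exclude.
CIF value = FCA price + origin terminal + freight + insurance = 372696.19 + 617.56 + 1735.48 + 424.99 = 375474.22
Import duty = 375474.22 × 23% = 86359.07
Buyer bears: origin terminal 617.56 + freight 1735.48 + insurance 424.99 + delivery 245.51 + duty 86359.07 = 89382.61
Landed cost = invoice 372696.19 + 89382.61 = 462078.80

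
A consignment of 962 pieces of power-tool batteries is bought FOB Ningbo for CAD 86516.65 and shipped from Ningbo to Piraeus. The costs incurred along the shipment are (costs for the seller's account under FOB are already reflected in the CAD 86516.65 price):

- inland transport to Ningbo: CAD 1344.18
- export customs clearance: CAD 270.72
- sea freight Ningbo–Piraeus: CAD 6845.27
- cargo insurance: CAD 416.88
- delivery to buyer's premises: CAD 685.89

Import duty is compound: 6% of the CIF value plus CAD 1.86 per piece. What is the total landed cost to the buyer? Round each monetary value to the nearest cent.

Total landed cost: CAD 101880.74

FOB: the seller bears costs until goods are on board at the origin port; the buyer bears freight, insurance and all costs thereafter.
Already in the invoice (seller's account under FOB): inland to port, export clearance — exclude.
CIF value = FOB price + freight + insurance = 86516.65 + 6845.27 + 416.88 = 93778.80
Ad valorem component: 93778.80 × 6% = 5626.73
Specific component: 962 × 1.86 = 1789.32
Import duty = 5626.73 + 1789.32 = 7416.05
Buyer bears: freight 6845.27 + insurance 416.88 + delivery 685.89 + duty 7416.05 = 15364.09
Landed cost = invoice 86516.65 + 15364.09 = 101880.74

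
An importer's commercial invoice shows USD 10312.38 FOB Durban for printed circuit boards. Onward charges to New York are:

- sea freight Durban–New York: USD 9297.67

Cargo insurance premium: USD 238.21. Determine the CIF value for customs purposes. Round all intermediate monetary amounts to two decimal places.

CIF = FOB price + freight + insurance
CIF = 10312.38 + 9297.67 + 238.21 = 19848.26

CIF value: USD 19848.26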